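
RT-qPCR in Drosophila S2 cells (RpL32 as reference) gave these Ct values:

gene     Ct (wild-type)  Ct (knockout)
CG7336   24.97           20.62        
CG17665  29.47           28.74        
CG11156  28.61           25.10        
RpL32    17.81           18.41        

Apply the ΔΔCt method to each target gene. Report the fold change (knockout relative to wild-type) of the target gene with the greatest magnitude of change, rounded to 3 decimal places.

30.910

CG7336: ΔΔCt = (20.62−18.41) − (24.97−17.81) = 2.21 − 7.16 = -4.95; fold change = 2^4.95 = 30.910
CG17665: ΔΔCt = (28.74−18.41) − (29.47−17.81) = 10.33 − 11.66 = -1.33; fold change = 2^1.33 = 2.514
CG11156: ΔΔCt = (25.10−18.41) − (28.61−17.81) = 6.69 − 10.80 = -4.11; fold change = 2^4.11 = 17.268
CG7336 has the largest |ΔΔCt| = 4.95.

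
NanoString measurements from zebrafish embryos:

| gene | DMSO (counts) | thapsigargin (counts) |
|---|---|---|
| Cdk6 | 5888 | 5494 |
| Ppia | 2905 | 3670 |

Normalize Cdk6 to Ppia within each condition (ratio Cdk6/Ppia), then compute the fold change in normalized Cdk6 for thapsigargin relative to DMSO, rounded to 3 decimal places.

Cdk6/Ppia (DMSO) = 5888 / 2905 = 2.0269
Cdk6/Ppia (thapsigargin) = 5494 / 3670 = 1.497
Fold change = 1.497 / 2.0269 = 0.7386

0.739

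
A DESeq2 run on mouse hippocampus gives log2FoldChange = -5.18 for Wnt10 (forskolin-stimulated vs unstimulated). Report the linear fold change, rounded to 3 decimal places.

0.028

Fold change = 2^(-5.18) = 0.0276
That is, Wnt10 drops to 2.8% of the unstimulated level.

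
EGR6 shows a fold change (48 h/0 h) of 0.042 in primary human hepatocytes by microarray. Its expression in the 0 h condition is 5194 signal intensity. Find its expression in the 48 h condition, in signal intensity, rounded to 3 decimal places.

48 h expression = 5194 × 0.042 = 218.148

218.148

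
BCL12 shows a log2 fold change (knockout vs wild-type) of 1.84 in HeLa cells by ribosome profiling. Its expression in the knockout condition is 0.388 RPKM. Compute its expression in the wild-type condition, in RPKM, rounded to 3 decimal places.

Fold change = 2^(1.84) = 3.5801
wild-type expression = 0.388 / 3.5801 = 0.108

0.108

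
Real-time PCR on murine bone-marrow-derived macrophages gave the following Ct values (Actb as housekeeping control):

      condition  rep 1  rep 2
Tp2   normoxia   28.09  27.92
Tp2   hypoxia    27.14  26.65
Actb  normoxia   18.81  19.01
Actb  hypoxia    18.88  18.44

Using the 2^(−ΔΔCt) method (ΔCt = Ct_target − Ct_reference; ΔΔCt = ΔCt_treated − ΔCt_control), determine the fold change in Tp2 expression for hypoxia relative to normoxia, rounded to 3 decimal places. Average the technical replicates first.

1.815

Mean Ct: Tp2 normoxia 28.005; Tp2 hypoxia 26.895; Actb normoxia 18.910; Actb hypoxia 18.660
ΔCt(normoxia) = 28.005 − 18.910 = 9.095
ΔCt(hypoxia) = 26.895 − 18.660 = 8.235
ΔΔCt = 8.235 − 9.095 = -0.860
Fold change = 2^(−(-0.860)) = 2^0.860 = 1.8150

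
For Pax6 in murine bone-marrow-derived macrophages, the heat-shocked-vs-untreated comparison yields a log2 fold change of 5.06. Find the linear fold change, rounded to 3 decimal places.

Fold change = 2^(5.06) = 33.3589

33.359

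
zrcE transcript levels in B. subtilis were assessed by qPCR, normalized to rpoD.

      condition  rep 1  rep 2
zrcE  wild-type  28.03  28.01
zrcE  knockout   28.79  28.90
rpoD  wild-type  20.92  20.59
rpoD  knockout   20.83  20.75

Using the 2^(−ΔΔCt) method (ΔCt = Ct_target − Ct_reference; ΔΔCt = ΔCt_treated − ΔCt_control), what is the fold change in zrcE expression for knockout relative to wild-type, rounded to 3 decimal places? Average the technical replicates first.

Mean Ct: zrcE wild-type 28.020; zrcE knockout 28.845; rpoD wild-type 20.755; rpoD knockout 20.790
ΔCt(wild-type) = 28.020 − 20.755 = 7.265
ΔCt(knockout) = 28.845 − 20.790 = 8.055
ΔΔCt = 8.055 − 7.265 = 0.790
Fold change = 2^(−0.790) = 0.5783

0.578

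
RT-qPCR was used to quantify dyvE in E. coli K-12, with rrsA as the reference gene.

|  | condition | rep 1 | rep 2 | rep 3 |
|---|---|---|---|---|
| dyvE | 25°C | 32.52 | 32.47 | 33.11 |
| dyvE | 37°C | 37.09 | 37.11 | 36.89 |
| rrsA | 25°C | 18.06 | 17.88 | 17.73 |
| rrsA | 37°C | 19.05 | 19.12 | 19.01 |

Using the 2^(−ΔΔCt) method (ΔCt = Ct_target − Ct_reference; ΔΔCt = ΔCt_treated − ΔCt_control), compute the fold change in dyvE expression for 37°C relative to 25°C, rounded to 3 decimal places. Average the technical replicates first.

0.112

Mean Ct: dyvE 25°C 32.700; dyvE 37°C 37.030; rrsA 25°C 17.890; rrsA 37°C 19.060
ΔCt(25°C) = 32.700 − 17.890 = 14.810
ΔCt(37°C) = 37.030 − 19.060 = 17.970
ΔΔCt = 17.970 − 14.810 = 3.160
Fold change = 2^(−3.160) = 0.1119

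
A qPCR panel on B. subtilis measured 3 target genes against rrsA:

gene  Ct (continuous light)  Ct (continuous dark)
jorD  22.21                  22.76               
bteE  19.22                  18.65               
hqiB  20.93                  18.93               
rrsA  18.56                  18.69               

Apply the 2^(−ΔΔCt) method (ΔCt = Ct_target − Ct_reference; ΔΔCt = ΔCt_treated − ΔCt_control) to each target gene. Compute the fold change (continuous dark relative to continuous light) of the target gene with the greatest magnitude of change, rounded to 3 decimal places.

4.377

jorD: ΔΔCt = (22.76−18.69) − (22.21−18.56) = 4.07 − 3.65 = 0.42; fold change = 2^-0.42 = 0.747
bteE: ΔΔCt = (18.65−18.69) − (19.22−18.56) = -0.04 − 0.66 = -0.70; fold change = 2^0.70 = 1.625
hqiB: ΔΔCt = (18.93−18.69) − (20.93−18.56) = 0.24 − 2.37 = -2.13; fold change = 2^2.13 = 4.377
hqiB has the largest |ΔΔCt| = 2.13.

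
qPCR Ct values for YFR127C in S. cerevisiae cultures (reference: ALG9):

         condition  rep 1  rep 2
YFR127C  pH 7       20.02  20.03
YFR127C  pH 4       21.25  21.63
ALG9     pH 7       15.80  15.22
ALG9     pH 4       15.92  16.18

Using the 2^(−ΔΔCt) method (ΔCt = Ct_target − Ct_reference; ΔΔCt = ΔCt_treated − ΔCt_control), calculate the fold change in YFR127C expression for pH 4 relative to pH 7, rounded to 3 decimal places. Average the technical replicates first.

Mean Ct: YFR127C pH 7 20.025; YFR127C pH 4 21.440; ALG9 pH 7 15.510; ALG9 pH 4 16.050
ΔCt(pH 7) = 20.025 − 15.510 = 4.515
ΔCt(pH 4) = 21.440 − 16.050 = 5.390
ΔΔCt = 5.390 − 4.515 = 0.875
Fold change = 2^(−0.875) = 0.5453

0.545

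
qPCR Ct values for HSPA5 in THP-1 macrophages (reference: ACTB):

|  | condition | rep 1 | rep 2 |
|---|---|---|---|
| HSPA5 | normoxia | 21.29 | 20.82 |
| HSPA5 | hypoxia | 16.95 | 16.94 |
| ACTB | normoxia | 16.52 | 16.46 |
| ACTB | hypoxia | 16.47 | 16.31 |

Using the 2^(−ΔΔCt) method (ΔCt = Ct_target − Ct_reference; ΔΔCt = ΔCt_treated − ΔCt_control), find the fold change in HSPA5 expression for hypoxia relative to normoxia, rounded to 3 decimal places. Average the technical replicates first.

16.111

Mean Ct: HSPA5 normoxia 21.055; HSPA5 hypoxia 16.945; ACTB normoxia 16.490; ACTB hypoxia 16.390
ΔCt(normoxia) = 21.055 − 16.490 = 4.565
ΔCt(hypoxia) = 16.945 − 16.390 = 0.555
ΔΔCt = 0.555 − 4.565 = -4.010
Fold change = 2^(−(-4.010)) = 2^4.010 = 16.1113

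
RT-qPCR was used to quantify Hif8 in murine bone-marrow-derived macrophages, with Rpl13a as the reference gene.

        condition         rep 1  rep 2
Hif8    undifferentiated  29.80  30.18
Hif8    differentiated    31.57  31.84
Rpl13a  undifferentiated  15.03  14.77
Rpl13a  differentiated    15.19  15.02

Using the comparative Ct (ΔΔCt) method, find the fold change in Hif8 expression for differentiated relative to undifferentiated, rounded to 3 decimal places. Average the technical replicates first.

0.351

Mean Ct: Hif8 undifferentiated 29.990; Hif8 differentiated 31.705; Rpl13a undifferentiated 14.900; Rpl13a differentiated 15.105
ΔCt(undifferentiated) = 29.990 − 14.900 = 15.090
ΔCt(differentiated) = 31.705 − 15.105 = 16.600
ΔΔCt = 16.600 − 15.090 = 1.510
Fold change = 2^(−1.510) = 0.3511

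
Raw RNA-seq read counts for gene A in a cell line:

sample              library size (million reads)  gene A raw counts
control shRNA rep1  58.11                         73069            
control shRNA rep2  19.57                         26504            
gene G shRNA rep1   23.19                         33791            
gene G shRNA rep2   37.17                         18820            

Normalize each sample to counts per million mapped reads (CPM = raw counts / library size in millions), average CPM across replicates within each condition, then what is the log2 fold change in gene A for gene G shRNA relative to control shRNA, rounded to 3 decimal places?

CPM(control shRNA rep1) = 73069 / 58.11 = 1257.4256
CPM(control shRNA rep2) = 26504 / 19.57 = 1354.3178
CPM(gene G shRNA rep1) = 33791 / 23.19 = 1457.1367
CPM(gene G shRNA rep2) = 18820 / 37.17 = 506.3223
mean CPM(control shRNA) = 1305.8717; mean CPM(gene G shRNA) = 981.7295
Fold change = 981.7295 / 1305.8717 = 0.75178
log2(0.75178) = -0.4116

-0.412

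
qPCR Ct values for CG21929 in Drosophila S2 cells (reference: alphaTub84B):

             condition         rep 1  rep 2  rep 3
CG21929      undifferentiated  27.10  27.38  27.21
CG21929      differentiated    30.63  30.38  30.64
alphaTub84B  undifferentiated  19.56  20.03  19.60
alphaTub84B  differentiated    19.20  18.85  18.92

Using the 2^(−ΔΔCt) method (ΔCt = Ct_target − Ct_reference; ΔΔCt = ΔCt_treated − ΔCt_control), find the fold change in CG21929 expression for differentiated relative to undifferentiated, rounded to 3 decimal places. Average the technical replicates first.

Mean Ct: CG21929 undifferentiated 27.230; CG21929 differentiated 30.550; alphaTub84B undifferentiated 19.730; alphaTub84B differentiated 18.990
ΔCt(undifferentiated) = 27.230 − 19.730 = 7.500
ΔCt(differentiated) = 30.550 − 18.990 = 11.560
ΔΔCt = 11.560 − 7.500 = 4.060
Fold change = 2^(−4.060) = 0.0600

0.060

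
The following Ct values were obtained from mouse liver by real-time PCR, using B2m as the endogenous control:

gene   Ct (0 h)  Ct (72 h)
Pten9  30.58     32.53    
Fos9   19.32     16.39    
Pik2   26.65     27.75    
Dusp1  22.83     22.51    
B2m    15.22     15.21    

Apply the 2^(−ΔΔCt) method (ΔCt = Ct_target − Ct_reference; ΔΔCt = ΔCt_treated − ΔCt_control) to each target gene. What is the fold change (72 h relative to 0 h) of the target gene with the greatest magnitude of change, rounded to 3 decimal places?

Pten9: ΔΔCt = (32.53−15.21) − (30.58−15.22) = 17.32 − 15.36 = 1.96; fold change = 2^-1.96 = 0.257
Fos9: ΔΔCt = (16.39−15.21) − (19.32−15.22) = 1.18 − 4.10 = -2.92; fold change = 2^2.92 = 7.568
Pik2: ΔΔCt = (27.75−15.21) − (26.65−15.22) = 12.54 − 11.43 = 1.11; fold change = 2^-1.11 = 0.463
Dusp1: ΔΔCt = (22.51−15.21) − (22.83−15.22) = 7.30 − 7.61 = -0.31; fold change = 2^0.31 = 1.240
Fos9 has the largest |ΔΔCt| = 2.92.

7.568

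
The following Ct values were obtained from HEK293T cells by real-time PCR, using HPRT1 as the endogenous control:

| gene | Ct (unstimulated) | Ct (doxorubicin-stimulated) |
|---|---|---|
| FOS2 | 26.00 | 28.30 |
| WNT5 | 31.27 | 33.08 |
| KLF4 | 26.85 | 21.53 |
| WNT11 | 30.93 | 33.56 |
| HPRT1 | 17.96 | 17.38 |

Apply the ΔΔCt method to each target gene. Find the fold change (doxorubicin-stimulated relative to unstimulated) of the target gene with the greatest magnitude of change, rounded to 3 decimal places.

FOS2: ΔΔCt = (28.30−17.38) − (26.00−17.96) = 10.92 − 8.04 = 2.88; fold change = 2^-2.88 = 0.136
WNT5: ΔΔCt = (33.08−17.38) − (31.27−17.96) = 15.70 − 13.31 = 2.39; fold change = 2^-2.39 = 0.191
KLF4: ΔΔCt = (21.53−17.38) − (26.85−17.96) = 4.15 − 8.89 = -4.74; fold change = 2^4.74 = 26.723
WNT11: ΔΔCt = (33.56−17.38) − (30.93−17.96) = 16.18 − 12.97 = 3.21; fold change = 2^-3.21 = 0.108
KLF4 has the largest |ΔΔCt| = 4.74.

26.723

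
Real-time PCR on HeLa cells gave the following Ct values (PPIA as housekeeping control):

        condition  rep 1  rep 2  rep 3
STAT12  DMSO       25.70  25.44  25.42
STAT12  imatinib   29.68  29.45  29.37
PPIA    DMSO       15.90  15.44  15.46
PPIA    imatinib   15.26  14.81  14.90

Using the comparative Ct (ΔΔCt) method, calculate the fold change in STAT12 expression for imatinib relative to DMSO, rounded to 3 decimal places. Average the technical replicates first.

Mean Ct: STAT12 DMSO 25.520; STAT12 imatinib 29.500; PPIA DMSO 15.600; PPIA imatinib 14.990
ΔCt(DMSO) = 25.520 − 15.600 = 9.920
ΔCt(imatinib) = 29.500 − 14.990 = 14.510
ΔΔCt = 14.510 − 9.920 = 4.590
Fold change = 2^(−4.590) = 0.0415

0.042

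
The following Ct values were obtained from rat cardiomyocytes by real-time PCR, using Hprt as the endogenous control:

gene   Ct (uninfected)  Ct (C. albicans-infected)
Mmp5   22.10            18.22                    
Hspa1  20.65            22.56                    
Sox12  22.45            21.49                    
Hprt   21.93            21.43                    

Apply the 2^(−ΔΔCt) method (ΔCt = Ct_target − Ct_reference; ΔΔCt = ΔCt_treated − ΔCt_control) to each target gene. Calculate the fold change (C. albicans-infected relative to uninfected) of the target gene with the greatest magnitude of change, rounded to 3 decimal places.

10.411

Mmp5: ΔΔCt = (18.22−21.43) − (22.10−21.93) = -3.21 − 0.17 = -3.38; fold change = 2^3.38 = 10.411
Hspa1: ΔΔCt = (22.56−21.43) − (20.65−21.93) = 1.13 − (-1.28) = 2.41; fold change = 2^-2.41 = 0.188
Sox12: ΔΔCt = (21.49−21.43) − (22.45−21.93) = 0.06 − 0.52 = -0.46; fold change = 2^0.46 = 1.376
Mmp5 has the largest |ΔΔCt| = 3.38.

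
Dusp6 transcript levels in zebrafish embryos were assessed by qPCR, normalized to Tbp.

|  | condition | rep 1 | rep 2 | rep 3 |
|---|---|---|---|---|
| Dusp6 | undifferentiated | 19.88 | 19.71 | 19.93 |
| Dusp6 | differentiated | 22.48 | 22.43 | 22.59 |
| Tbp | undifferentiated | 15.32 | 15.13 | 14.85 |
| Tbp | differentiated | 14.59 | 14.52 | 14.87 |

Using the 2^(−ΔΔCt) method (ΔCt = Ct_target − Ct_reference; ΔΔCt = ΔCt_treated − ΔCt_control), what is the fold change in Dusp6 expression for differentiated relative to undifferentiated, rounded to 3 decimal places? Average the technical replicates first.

0.117

Mean Ct: Dusp6 undifferentiated 19.840; Dusp6 differentiated 22.500; Tbp undifferentiated 15.100; Tbp differentiated 14.660
ΔCt(undifferentiated) = 19.840 − 15.100 = 4.740
ΔCt(differentiated) = 22.500 − 14.660 = 7.840
ΔΔCt = 7.840 − 4.740 = 3.100
Fold change = 2^(−3.100) = 0.1166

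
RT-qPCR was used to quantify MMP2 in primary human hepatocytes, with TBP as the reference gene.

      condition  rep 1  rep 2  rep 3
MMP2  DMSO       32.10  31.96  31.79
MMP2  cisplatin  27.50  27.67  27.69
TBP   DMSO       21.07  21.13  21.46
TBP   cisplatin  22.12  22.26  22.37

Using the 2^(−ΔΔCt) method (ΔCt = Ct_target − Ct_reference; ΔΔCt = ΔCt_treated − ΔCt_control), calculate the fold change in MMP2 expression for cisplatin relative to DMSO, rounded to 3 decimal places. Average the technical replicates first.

41.070

Mean Ct: MMP2 DMSO 31.950; MMP2 cisplatin 27.620; TBP DMSO 21.220; TBP cisplatin 22.250
ΔCt(DMSO) = 31.950 − 21.220 = 10.730
ΔCt(cisplatin) = 27.620 − 22.250 = 5.370
ΔΔCt = 5.370 − 10.730 = -5.360
Fold change = 2^(−(-5.360)) = 2^5.360 = 41.0696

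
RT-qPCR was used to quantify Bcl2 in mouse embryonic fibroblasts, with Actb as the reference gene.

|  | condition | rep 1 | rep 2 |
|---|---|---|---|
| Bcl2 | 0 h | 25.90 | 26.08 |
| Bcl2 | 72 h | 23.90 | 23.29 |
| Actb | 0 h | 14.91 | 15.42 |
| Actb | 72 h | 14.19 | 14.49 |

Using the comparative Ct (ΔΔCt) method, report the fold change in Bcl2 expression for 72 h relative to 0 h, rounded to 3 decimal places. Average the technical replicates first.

Mean Ct: Bcl2 0 h 25.990; Bcl2 72 h 23.595; Actb 0 h 15.165; Actb 72 h 14.340
ΔCt(0 h) = 25.990 − 15.165 = 10.825
ΔCt(72 h) = 23.595 − 14.340 = 9.255
ΔΔCt = 9.255 − 10.825 = -1.570
Fold change = 2^(−(-1.570)) = 2^1.570 = 2.9690

2.969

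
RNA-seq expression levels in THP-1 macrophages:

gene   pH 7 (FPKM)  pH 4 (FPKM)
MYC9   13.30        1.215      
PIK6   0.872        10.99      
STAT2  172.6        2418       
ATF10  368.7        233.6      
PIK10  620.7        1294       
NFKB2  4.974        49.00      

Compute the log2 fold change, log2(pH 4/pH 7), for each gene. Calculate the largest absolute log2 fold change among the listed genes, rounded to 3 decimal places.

3.808

log2(1.215/13.30) = -3.452  (MYC9)
log2(10.99/0.872) = 3.656  (PIK6)
log2(2418/172.6) = 3.808  (STAT2)
log2(233.6/368.7) = -0.658  (ATF10)
log2(1294/620.7) = 1.060  (PIK10)
log2(49.00/4.974) = 3.300  (NFKB2)
The largest magnitude belongs to STAT2.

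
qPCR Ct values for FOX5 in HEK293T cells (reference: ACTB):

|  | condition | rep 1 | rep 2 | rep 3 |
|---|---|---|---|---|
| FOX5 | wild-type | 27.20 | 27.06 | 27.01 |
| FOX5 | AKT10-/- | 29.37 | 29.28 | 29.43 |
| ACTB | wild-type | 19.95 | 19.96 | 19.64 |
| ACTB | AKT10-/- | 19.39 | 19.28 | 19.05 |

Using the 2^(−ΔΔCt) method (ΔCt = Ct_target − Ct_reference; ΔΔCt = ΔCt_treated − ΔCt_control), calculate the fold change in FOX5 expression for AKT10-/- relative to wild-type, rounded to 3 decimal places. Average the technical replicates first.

Mean Ct: FOX5 wild-type 27.090; FOX5 AKT10-/- 29.360; ACTB wild-type 19.850; ACTB AKT10-/- 19.240
ΔCt(wild-type) = 27.090 − 19.850 = 7.240
ΔCt(AKT10-/-) = 29.360 − 19.240 = 10.120
ΔΔCt = 10.120 − 7.240 = 2.880
Fold change = 2^(−2.880) = 0.1358

0.136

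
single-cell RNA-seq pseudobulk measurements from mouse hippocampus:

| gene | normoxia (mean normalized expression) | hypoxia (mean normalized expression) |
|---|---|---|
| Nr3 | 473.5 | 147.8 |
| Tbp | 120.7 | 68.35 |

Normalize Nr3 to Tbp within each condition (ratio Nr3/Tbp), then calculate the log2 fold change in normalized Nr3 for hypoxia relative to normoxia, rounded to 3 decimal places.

Nr3/Tbp (normoxia) = 473.5 / 120.7 = 3.9229
Nr3/Tbp (hypoxia) = 147.8 / 68.35 = 2.1624
Fold change = 2.1624 / 3.9229 = 0.5512
log2(0.5512) = -0.8593

-0.859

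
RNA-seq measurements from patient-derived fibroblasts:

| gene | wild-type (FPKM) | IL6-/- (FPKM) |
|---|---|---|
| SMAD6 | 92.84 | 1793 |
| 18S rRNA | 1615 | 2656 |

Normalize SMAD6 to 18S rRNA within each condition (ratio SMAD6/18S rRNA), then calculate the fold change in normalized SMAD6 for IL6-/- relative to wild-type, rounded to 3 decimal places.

SMAD6/18S rRNA (wild-type) = 92.84 / 1615 = 0.057486
SMAD6/18S rRNA (IL6-/-) = 1793 / 2656 = 0.67508
Fold change = 0.67508 / 0.057486 = 11.7433

11.743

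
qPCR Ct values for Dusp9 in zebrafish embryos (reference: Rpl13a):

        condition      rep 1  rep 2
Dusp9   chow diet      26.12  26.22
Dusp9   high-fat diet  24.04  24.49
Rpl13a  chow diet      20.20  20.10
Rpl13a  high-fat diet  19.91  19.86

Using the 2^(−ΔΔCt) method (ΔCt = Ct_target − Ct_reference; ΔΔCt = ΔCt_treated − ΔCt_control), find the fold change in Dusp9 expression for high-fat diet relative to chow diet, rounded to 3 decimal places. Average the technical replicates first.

3.117

Mean Ct: Dusp9 chow diet 26.170; Dusp9 high-fat diet 24.265; Rpl13a chow diet 20.150; Rpl13a high-fat diet 19.885
ΔCt(chow diet) = 26.170 − 20.150 = 6.020
ΔCt(high-fat diet) = 24.265 − 19.885 = 4.380
ΔΔCt = 4.380 − 6.020 = -1.640
Fold change = 2^(−(-1.640)) = 2^1.640 = 3.1167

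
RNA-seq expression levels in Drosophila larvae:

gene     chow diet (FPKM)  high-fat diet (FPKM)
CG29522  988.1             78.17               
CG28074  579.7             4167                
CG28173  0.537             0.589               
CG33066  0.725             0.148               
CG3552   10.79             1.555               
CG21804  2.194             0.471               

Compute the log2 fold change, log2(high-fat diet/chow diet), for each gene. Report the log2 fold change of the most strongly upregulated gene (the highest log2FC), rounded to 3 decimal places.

2.846

log2(78.17/988.1) = -3.660  (CG29522)
log2(4167/579.7) = 2.846  (CG28074)
log2(0.589/0.537) = 0.133  (CG28173)
log2(0.148/0.725) = -2.292  (CG33066)
log2(1.555/10.79) = -2.795  (CG3552)
log2(0.471/2.194) = -2.220  (CG21804)
CG28074 is most strongly upregulated.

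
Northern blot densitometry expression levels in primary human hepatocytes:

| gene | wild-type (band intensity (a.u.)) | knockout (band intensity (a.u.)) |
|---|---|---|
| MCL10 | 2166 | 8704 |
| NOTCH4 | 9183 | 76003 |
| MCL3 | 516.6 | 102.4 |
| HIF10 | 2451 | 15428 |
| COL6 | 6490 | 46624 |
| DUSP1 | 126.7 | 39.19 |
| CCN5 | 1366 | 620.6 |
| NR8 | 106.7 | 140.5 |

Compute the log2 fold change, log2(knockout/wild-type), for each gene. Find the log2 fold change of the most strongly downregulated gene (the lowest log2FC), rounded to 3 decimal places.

log2(8704/2166) = 2.007  (MCL10)
log2(76003/9183) = 3.049  (NOTCH4)
log2(102.4/516.6) = -2.335  (MCL3)
log2(15428/2451) = 2.654  (HIF10)
log2(46624/6490) = 2.845  (COL6)
log2(39.19/126.7) = -1.693  (DUSP1)
log2(620.6/1366) = -1.138  (CCN5)
log2(140.5/106.7) = 0.397  (NR8)
MCL3 is most strongly downregulated.

-2.335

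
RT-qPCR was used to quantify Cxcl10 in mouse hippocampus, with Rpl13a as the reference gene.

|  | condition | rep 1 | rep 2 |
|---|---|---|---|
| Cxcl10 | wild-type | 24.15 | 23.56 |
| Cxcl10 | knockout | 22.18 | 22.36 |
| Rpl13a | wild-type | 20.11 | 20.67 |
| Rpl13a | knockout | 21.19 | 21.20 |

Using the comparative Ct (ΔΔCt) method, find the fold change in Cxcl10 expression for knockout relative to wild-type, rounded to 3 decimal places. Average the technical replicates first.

Mean Ct: Cxcl10 wild-type 23.855; Cxcl10 knockout 22.270; Rpl13a wild-type 20.390; Rpl13a knockout 21.195
ΔCt(wild-type) = 23.855 − 20.390 = 3.465
ΔCt(knockout) = 22.270 − 21.195 = 1.075
ΔΔCt = 1.075 − 3.465 = -2.390
Fold change = 2^(−(-2.390)) = 2^2.390 = 5.2416

5.242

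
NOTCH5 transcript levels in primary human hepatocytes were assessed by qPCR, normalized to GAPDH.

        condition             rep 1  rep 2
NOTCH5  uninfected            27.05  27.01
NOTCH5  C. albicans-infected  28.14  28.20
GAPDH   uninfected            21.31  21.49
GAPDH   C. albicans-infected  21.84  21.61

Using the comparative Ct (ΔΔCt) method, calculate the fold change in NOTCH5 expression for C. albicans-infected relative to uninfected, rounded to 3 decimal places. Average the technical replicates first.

0.568

Mean Ct: NOTCH5 uninfected 27.030; NOTCH5 C. albicans-infected 28.170; GAPDH uninfected 21.400; GAPDH C. albicans-infected 21.725
ΔCt(uninfected) = 27.030 − 21.400 = 5.630
ΔCt(C. albicans-infected) = 28.170 − 21.725 = 6.445
ΔΔCt = 6.445 − 5.630 = 0.815
Fold change = 2^(−0.815) = 0.5684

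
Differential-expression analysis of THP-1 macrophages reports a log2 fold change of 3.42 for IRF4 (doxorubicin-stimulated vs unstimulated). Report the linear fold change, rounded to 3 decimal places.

Fold change = 2^(3.42) = 10.7034

10.703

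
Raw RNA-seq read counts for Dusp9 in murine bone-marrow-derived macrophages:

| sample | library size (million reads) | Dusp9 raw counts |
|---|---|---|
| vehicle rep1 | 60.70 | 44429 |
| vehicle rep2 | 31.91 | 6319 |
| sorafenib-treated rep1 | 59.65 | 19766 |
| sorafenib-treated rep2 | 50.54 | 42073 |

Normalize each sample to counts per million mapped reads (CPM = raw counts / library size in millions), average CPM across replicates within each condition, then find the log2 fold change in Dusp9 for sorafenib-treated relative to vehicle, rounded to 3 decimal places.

CPM(vehicle rep1) = 44429 / 60.70 = 731.9440
CPM(vehicle rep2) = 6319 / 31.91 = 198.0257
CPM(sorafenib-treated rep1) = 19766 / 59.65 = 331.3663
CPM(sorafenib-treated rep2) = 42073 / 50.54 = 832.4693
mean CPM(vehicle) = 464.9848; mean CPM(sorafenib-treated) = 581.9178
Fold change = 581.9178 / 464.9848 = 1.25148
log2(1.25148) = 0.3236

0.324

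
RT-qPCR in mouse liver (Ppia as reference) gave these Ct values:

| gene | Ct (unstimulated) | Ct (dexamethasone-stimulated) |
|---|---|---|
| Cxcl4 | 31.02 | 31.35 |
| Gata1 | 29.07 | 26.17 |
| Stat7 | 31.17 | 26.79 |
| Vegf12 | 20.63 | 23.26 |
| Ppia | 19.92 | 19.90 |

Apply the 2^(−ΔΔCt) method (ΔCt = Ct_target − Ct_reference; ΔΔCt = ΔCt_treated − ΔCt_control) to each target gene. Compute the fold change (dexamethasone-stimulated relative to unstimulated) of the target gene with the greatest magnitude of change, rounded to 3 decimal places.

Cxcl4: ΔΔCt = (31.35−19.90) − (31.02−19.92) = 11.45 − 11.10 = 0.35; fold change = 2^-0.35 = 0.785
Gata1: ΔΔCt = (26.17−19.90) − (29.07−19.92) = 6.27 − 9.15 = -2.88; fold change = 2^2.88 = 7.362
Stat7: ΔΔCt = (26.79−19.90) − (31.17−19.92) = 6.89 − 11.25 = -4.36; fold change = 2^4.36 = 20.535
Vegf12: ΔΔCt = (23.26−19.90) − (20.63−19.92) = 3.36 − 0.71 = 2.65; fold change = 2^-2.65 = 0.159
Stat7 has the largest |ΔΔCt| = 4.36.

20.535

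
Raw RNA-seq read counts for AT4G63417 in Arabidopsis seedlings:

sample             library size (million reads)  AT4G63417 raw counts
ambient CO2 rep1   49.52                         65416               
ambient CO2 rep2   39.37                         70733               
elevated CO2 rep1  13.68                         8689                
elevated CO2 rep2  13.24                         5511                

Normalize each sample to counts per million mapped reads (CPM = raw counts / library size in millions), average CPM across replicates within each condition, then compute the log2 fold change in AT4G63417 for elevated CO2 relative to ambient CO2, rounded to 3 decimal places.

CPM(ambient CO2 rep1) = 65416 / 49.52 = 1321.0016
CPM(ambient CO2 rep2) = 70733 / 39.37 = 1796.6218
CPM(elevated CO2 rep1) = 8689 / 13.68 = 635.1608
CPM(elevated CO2 rep2) = 5511 / 13.24 = 416.2387
mean CPM(ambient CO2) = 1558.8117; mean CPM(elevated CO2) = 525.6997
Fold change = 525.6997 / 1558.8117 = 0.33724
log2(0.33724) = -1.5681

-1.568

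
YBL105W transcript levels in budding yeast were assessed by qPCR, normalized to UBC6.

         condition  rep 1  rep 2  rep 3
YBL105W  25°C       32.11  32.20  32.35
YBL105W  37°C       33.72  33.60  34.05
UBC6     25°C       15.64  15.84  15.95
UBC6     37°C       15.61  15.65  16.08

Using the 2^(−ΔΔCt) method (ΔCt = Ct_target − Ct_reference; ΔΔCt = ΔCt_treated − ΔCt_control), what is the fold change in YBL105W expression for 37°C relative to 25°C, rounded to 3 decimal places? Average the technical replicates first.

0.330

Mean Ct: YBL105W 25°C 32.220; YBL105W 37°C 33.790; UBC6 25°C 15.810; UBC6 37°C 15.780
ΔCt(25°C) = 32.220 − 15.810 = 16.410
ΔCt(37°C) = 33.790 − 15.780 = 18.010
ΔΔCt = 18.010 − 16.410 = 1.600
Fold change = 2^(−1.600) = 0.3299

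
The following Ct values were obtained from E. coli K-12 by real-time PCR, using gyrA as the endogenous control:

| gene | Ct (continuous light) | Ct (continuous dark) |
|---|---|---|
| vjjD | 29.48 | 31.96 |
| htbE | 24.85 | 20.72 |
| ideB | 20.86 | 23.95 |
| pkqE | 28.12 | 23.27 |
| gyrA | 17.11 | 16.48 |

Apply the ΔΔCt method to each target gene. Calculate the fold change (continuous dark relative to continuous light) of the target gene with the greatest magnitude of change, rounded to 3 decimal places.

18.636

vjjD: ΔΔCt = (31.96−16.48) − (29.48−17.11) = 15.48 − 12.37 = 3.11; fold change = 2^-3.11 = 0.116
htbE: ΔΔCt = (20.72−16.48) − (24.85−17.11) = 4.24 − 7.74 = -3.50; fold change = 2^3.50 = 11.314
ideB: ΔΔCt = (23.95−16.48) − (20.86−17.11) = 7.47 − 3.75 = 3.72; fold change = 2^-3.72 = 0.076
pkqE: ΔΔCt = (23.27−16.48) − (28.12−17.11) = 6.79 − 11.01 = -4.22; fold change = 2^4.22 = 18.636
pkqE has the largest |ΔΔCt| = 4.22.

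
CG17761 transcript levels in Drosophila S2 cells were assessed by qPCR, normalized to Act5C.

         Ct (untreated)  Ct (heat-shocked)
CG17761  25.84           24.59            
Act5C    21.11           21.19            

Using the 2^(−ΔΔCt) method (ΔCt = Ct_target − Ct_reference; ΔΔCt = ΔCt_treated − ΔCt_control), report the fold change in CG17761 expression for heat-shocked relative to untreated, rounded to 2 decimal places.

ΔCt(untreated) = 25.840 − 21.110 = 4.730
ΔCt(heat-shocked) = 24.590 − 21.190 = 3.400
ΔΔCt = 3.400 − 4.730 = -1.330
Fold change = 2^(−(-1.330)) = 2^1.330 = 2.514

2.51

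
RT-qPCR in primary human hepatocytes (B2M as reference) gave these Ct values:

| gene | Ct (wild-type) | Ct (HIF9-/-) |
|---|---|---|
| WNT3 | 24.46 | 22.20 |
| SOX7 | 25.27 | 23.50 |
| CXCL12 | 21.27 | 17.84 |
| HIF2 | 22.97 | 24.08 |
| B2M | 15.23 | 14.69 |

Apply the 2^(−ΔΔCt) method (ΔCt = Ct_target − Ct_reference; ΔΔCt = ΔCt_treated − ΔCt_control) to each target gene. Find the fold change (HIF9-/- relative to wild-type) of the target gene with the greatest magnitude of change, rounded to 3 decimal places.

WNT3: ΔΔCt = (22.20−14.69) − (24.46−15.23) = 7.51 − 9.23 = -1.72; fold change = 2^1.72 = 3.294
SOX7: ΔΔCt = (23.50−14.69) − (25.27−15.23) = 8.81 − 10.04 = -1.23; fold change = 2^1.23 = 2.346
CXCL12: ΔΔCt = (17.84−14.69) − (21.27−15.23) = 3.15 − 6.04 = -2.89; fold change = 2^2.89 = 7.413
HIF2: ΔΔCt = (24.08−14.69) − (22.97−15.23) = 9.39 − 7.74 = 1.65; fold change = 2^-1.65 = 0.319
CXCL12 has the largest |ΔΔCt| = 2.89.

7.413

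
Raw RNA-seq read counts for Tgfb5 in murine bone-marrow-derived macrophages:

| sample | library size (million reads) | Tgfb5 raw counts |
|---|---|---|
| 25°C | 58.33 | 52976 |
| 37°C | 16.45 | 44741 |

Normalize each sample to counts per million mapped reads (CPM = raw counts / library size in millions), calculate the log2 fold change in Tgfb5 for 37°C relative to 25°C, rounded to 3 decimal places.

1.582

CPM(25°C) = 52976 / 58.33 = 908.2119
CPM(37°C) = 44741 / 16.45 = 2719.8176
Fold change = 2719.8176 / 908.2119 = 2.99469
log2(2.99469) = 1.5824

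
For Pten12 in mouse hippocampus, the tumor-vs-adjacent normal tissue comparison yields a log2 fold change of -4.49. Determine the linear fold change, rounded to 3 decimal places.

Fold change = 2^(-4.49) = 0.0445

0.045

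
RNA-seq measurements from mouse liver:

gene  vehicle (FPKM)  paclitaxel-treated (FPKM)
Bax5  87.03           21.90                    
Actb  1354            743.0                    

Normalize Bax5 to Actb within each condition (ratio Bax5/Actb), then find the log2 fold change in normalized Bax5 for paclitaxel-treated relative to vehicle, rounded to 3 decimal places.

-1.125

Bax5/Actb (vehicle) = 87.03 / 1354 = 0.064276
Bax5/Actb (paclitaxel-treated) = 21.90 / 743.0 = 0.029475
Fold change = 0.029475 / 0.064276 = 0.4586
log2(0.4586) = -1.1248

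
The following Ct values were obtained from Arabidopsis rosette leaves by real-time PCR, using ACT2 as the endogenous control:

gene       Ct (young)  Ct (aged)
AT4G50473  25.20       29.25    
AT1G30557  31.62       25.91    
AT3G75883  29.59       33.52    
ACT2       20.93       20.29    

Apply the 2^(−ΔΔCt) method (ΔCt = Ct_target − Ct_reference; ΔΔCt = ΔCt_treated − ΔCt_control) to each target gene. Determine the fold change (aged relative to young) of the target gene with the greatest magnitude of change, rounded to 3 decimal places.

33.591

AT4G50473: ΔΔCt = (29.25−20.29) − (25.20−20.93) = 8.96 − 4.27 = 4.69; fold change = 2^-4.69 = 0.039
AT1G30557: ΔΔCt = (25.91−20.29) − (31.62−20.93) = 5.62 − 10.69 = -5.07; fold change = 2^5.07 = 33.591
AT3G75883: ΔΔCt = (33.52−20.29) − (29.59−20.93) = 13.23 − 8.66 = 4.57; fold change = 2^-4.57 = 0.042
AT1G30557 has the largest |ΔΔCt| = 5.07.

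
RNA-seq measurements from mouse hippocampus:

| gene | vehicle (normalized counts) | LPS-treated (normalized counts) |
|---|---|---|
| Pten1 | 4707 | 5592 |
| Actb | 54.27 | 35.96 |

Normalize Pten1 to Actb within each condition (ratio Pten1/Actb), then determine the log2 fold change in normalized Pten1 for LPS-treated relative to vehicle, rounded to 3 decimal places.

Pten1/Actb (vehicle) = 4707 / 54.27 = 86.733
Pten1/Actb (LPS-treated) = 5592 / 35.96 = 155.51
Fold change = 155.51 / 86.733 = 1.7929
log2(1.7929) = 0.8423

0.842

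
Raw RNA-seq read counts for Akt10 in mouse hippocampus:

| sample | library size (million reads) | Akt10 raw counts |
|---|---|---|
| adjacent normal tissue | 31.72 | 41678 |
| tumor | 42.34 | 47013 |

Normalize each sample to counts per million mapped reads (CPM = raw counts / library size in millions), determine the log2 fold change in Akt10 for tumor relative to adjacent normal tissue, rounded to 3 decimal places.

-0.243

CPM(adjacent normal tissue) = 41678 / 31.72 = 1313.9344
CPM(tumor) = 47013 / 42.34 = 1110.3684
Fold change = 1110.3684 / 1313.9344 = 0.84507
log2(0.84507) = -0.2429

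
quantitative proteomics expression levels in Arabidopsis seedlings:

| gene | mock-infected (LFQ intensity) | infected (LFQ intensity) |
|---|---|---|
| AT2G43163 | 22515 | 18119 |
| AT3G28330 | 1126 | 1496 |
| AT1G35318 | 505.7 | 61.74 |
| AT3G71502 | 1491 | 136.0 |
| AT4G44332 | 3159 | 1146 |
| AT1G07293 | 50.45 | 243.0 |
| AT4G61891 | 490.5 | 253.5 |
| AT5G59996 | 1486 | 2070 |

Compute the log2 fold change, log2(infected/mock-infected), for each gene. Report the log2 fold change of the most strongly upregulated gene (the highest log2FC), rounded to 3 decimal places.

log2(18119/22515) = -0.313  (AT2G43163)
log2(1496/1126) = 0.410  (AT3G28330)
log2(61.74/505.7) = -3.034  (AT1G35318)
log2(136.0/1491) = -3.455  (AT3G71502)
log2(1146/3159) = -1.463  (AT4G44332)
log2(243.0/50.45) = 2.268  (AT1G07293)
log2(253.5/490.5) = -0.952  (AT4G61891)
log2(2070/1486) = 0.478  (AT5G59996)
AT1G07293 is most strongly upregulated.

2.268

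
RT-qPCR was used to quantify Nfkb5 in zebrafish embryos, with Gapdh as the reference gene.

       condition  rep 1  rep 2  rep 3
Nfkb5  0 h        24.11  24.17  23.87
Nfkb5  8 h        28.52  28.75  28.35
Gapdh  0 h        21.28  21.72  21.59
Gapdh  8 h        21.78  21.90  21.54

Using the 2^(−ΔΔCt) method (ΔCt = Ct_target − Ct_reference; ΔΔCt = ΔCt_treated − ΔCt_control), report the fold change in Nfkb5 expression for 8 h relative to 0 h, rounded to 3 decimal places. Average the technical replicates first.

Mean Ct: Nfkb5 0 h 24.050; Nfkb5 8 h 28.540; Gapdh 0 h 21.530; Gapdh 8 h 21.740
ΔCt(0 h) = 24.050 − 21.530 = 2.520
ΔCt(8 h) = 28.540 − 21.740 = 6.800
ΔΔCt = 6.800 − 2.520 = 4.280
Fold change = 2^(−4.280) = 0.0515

0.051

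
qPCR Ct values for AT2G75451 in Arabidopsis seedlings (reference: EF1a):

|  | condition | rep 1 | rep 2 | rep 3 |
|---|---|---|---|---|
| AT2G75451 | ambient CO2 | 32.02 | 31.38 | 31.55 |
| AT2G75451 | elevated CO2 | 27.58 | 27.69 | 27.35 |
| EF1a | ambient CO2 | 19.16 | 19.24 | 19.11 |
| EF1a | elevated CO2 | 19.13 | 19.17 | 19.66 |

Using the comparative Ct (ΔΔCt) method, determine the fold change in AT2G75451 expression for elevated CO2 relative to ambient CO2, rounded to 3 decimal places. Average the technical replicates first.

19.160

Mean Ct: AT2G75451 ambient CO2 31.650; AT2G75451 elevated CO2 27.540; EF1a ambient CO2 19.170; EF1a elevated CO2 19.320
ΔCt(ambient CO2) = 31.650 − 19.170 = 12.480
ΔCt(elevated CO2) = 27.540 − 19.320 = 8.220
ΔΔCt = 8.220 − 12.480 = -4.260
Fold change = 2^(−(-4.260)) = 2^4.260 = 19.1597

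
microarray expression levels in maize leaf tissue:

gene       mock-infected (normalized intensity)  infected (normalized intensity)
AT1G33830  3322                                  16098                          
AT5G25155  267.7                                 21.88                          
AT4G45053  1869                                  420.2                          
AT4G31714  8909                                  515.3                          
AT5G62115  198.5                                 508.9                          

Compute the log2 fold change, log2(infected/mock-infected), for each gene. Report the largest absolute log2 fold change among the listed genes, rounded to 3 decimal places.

4.112

log2(16098/3322) = 2.277  (AT1G33830)
log2(21.88/267.7) = -3.613  (AT5G25155)
log2(420.2/1869) = -2.153  (AT4G45053)
log2(515.3/8909) = -4.112  (AT4G31714)
log2(508.9/198.5) = 1.358  (AT5G62115)
The largest magnitude belongs to AT4G31714.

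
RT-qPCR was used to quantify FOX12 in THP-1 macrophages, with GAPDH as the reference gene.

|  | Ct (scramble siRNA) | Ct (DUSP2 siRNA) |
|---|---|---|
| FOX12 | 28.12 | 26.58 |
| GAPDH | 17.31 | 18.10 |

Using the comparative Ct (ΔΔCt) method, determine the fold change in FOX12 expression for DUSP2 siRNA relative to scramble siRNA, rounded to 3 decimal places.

5.028

ΔCt(scramble siRNA) = 28.120 − 17.310 = 10.810
ΔCt(DUSP2 siRNA) = 26.580 − 18.100 = 8.480
ΔΔCt = 8.480 − 10.810 = -2.330
Fold change = 2^(−(-2.330)) = 2^2.330 = 5.0281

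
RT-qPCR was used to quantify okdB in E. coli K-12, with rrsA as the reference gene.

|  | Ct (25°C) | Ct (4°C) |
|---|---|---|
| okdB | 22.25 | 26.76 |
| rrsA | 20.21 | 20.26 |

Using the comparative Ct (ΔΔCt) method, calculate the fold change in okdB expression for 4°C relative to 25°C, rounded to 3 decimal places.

ΔCt(25°C) = 22.250 − 20.210 = 2.040
ΔCt(4°C) = 26.760 − 20.260 = 6.500
ΔΔCt = 6.500 − 2.040 = 4.460
Fold change = 2^(−4.460) = 0.0454

0.045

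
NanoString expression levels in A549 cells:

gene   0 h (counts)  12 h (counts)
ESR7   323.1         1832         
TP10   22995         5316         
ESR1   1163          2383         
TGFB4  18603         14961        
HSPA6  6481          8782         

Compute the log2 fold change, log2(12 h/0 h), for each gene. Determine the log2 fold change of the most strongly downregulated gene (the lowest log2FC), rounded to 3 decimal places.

log2(1832/323.1) = 2.503  (ESR7)
log2(5316/22995) = -2.113  (TP10)
log2(2383/1163) = 1.035  (ESR1)
log2(14961/18603) = -0.314  (TGFB4)
log2(8782/6481) = 0.438  (HSPA6)
TP10 is most strongly downregulated.

-2.113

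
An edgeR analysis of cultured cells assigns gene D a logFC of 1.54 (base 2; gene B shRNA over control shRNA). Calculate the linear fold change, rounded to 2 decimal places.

Fold change = 2^(1.54) = 2.908

2.91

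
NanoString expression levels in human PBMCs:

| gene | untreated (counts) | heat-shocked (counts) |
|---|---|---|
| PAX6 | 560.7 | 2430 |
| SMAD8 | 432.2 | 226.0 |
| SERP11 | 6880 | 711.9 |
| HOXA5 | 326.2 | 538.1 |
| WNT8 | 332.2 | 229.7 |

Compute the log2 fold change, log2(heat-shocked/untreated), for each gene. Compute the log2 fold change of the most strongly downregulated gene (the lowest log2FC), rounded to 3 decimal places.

log2(2430/560.7) = 2.116  (PAX6)
log2(226.0/432.2) = -0.935  (SMAD8)
log2(711.9/6880) = -3.273  (SERP11)
log2(538.1/326.2) = 0.722  (HOXA5)
log2(229.7/332.2) = -0.532  (WNT8)
SERP11 is most strongly downregulated.

-3.273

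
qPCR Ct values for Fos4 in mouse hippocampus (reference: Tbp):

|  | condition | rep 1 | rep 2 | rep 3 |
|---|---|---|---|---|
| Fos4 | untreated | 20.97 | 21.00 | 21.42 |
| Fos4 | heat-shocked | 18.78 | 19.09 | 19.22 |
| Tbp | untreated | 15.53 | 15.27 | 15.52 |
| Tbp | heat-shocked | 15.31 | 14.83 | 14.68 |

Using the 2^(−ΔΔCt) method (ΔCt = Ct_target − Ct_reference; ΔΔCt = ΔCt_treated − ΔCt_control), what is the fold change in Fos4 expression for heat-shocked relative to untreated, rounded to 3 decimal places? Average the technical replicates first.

3.031

Mean Ct: Fos4 untreated 21.130; Fos4 heat-shocked 19.030; Tbp untreated 15.440; Tbp heat-shocked 14.940
ΔCt(untreated) = 21.130 − 15.440 = 5.690
ΔCt(heat-shocked) = 19.030 − 14.940 = 4.090
ΔΔCt = 4.090 − 5.690 = -1.600
Fold change = 2^(−(-1.600)) = 2^1.600 = 3.0314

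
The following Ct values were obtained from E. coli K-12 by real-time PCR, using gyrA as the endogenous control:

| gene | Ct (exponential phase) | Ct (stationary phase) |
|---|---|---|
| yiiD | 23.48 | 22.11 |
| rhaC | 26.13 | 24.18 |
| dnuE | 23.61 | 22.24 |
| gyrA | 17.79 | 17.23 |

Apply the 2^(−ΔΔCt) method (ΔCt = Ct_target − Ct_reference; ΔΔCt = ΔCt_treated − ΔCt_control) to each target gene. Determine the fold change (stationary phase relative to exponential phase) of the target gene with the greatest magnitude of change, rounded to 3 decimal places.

yiiD: ΔΔCt = (22.11−17.23) − (23.48−17.79) = 4.88 − 5.69 = -0.81; fold change = 2^0.81 = 1.753
rhaC: ΔΔCt = (24.18−17.23) − (26.13−17.79) = 6.95 − 8.34 = -1.39; fold change = 2^1.39 = 2.621
dnuE: ΔΔCt = (22.24−17.23) − (23.61−17.79) = 5.01 − 5.82 = -0.81; fold change = 2^0.81 = 1.753
rhaC has the largest |ΔΔCt| = 1.39.

2.621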